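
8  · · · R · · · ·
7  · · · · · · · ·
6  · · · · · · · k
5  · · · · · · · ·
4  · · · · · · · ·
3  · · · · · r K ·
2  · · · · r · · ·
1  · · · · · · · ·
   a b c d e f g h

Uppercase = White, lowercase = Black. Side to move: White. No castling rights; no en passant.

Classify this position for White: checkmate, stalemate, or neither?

White to move; white king on g3.
In check: yes, from the black rook on f3.
King squares — f2: attacked by Re2; g2: attacked by Re2; h2: attacked by Re2; f3: available; h3: attacked by Rf3; f4: attacked by Rf3; g4: available; h4: available.
Legal moves for White: Kh4, Kg4, Kxf3.
White is in check but has 3 legal moves → neither.

neither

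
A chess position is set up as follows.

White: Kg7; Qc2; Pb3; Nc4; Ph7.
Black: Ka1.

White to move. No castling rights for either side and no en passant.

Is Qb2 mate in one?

yes

After Qb2: black king on a1; in check: yes, from the white queen on b2.
King squares — b1: attacked by Qb2; a2: attacked by Qb2; b2: attacked by Nc4.
Black has no legal moves → checkmate.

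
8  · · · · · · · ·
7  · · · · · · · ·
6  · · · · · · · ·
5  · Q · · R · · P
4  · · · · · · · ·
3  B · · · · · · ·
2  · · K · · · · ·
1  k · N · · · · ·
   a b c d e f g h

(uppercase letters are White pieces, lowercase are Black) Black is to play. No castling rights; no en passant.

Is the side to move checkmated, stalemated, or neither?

Black to move; black king on a1.
In check: no.
King squares — b1: attacked by Kc2; a2: attacked by Nc1; b2: attacked by Kc2.
Legal moves for Black: none.
Not in check and no legal moves → stalemate.

stalemate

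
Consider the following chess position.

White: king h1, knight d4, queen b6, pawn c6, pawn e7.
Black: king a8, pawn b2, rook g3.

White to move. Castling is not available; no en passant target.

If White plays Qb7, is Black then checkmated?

yes

After Qb7: black king on a8; in check: yes, from the white queen on b7.
King squares — a7: attacked by Qb7; b7: attacked by Pc6; b8: attacked by Qb7.
Black has no legal moves → checkmate.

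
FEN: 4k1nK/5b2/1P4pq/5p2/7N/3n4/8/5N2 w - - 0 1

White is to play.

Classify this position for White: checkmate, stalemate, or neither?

checkmate

White to move; white king on h8.
In check: yes, from the black queen on h6.
King squares — g7: attacked by Qh6; h7: attacked by Qh6; g8: attacked by Bf7.
Legal moves for White: none.
In check with no legal moves → checkmate.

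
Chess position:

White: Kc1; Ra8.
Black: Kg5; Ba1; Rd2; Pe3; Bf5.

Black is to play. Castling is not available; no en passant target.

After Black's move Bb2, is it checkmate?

After Bb2: white king on c1; in check: yes, from the black bishop on b2.
King squares — b1: attacked by Bf5; d1: attacked by Rd2; b2: attacked by Rd2; c2: attacked by Rd2; d2: attacked by Pe3.
White has no legal moves → checkmate.

yes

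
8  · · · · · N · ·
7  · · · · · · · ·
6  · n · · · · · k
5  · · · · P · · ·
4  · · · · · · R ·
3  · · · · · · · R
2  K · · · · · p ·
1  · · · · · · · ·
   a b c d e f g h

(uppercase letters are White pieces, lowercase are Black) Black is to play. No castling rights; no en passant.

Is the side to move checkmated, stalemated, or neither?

checkmate

Black to move; black king on h6.
In check: yes, from the white rook on h3.
King squares — g5: attacked by Rg4; h5: attacked by Rh3; g6: attacked by Rg4; g7: attacked by Rg4; h7: attacked by Rh3.
Legal moves for Black: none.
In check with no legal moves → checkmate.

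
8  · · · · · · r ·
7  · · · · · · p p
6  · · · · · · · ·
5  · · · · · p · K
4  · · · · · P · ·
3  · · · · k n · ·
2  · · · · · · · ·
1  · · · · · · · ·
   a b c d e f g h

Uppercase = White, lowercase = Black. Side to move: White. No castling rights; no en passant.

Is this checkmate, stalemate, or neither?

stalemate

White to move; white king on h5.
In check: no.
King squares — g4: attacked by Pf5; h4: attacked by Nf3; g5: attacked by Nf3; g6: attacked by Ph7; h6: attacked by Pg7.
Legal moves for White: none.
Not in check and no legal moves → stalemate.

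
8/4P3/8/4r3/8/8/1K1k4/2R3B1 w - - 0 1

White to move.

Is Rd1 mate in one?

After Rd1: black king on d2; in check: yes, from the white rook on d1.
Black has 2 legal replies: Ke2, Kxd1.
In check but a legal move exists → not checkmate.

no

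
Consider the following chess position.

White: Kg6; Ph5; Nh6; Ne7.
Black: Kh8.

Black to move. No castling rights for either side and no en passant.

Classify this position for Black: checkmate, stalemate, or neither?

Black to move; black king on h8.
In check: no.
King squares — g7: attacked by Kg6; h7: attacked by Kg6; g8: attacked by Nh6.
Legal moves for Black: none.
Not in check and no legal moves → stalemate.

stalemate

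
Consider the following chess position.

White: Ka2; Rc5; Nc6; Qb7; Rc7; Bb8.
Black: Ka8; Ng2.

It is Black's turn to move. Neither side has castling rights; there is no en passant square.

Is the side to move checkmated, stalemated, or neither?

checkmate

Black to move; black king on a8.
In check: yes, from the white queen on b7.
King squares — a7: attacked by Nc6; b7: attacked by Rc7; b8: attacked by Nc6.
Legal moves for Black: none.
In check with no legal moves → checkmate.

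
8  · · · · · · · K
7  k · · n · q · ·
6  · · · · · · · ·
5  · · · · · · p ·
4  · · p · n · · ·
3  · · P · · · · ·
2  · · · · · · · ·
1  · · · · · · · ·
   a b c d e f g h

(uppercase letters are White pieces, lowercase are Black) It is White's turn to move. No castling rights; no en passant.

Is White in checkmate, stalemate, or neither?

White to move; white king on h8.
In check: no.
King squares — g7: attacked by Qf7; h7: attacked by Qf7; g8: attacked by Qf7.
Legal moves for White: none.
Not in check and no legal moves → stalemate.

stalemate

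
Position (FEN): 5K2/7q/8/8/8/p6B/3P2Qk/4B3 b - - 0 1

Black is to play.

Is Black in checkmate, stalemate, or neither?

checkmate

Black to move; black king on h2.
In check: yes, from the white queen on g2.
King squares — g1: attacked by Qg2; h1: attacked by Qg2; g2: attacked by Bh3; g3: attacked by Be1; h3: attacked by Qg2.
Legal moves for Black: none.
In check with no legal moves → checkmate.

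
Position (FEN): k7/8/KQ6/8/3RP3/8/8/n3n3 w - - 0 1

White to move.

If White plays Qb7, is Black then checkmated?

yes

After Qb7: black king on a8; in check: yes, from the white queen on b7.
King squares — a7: attacked by Ka6; b7: attacked by Ka6; b8: attacked by Qb7.
Black has no legal moves → checkmate.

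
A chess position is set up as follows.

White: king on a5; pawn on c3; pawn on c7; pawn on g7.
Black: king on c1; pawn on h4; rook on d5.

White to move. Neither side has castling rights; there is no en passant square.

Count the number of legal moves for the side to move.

White to move; king on a5.
In check: yes, from the black rook on d5.
Legal moves: Kb6, Ka6, Kb4, Ka4.
Count: 4.

4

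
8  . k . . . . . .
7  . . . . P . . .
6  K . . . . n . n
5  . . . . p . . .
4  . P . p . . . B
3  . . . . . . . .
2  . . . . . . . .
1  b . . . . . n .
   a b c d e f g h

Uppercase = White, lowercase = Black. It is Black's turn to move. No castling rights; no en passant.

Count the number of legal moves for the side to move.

22

Black to move; king on b8.
In check: no.
Legal moves: Kc8, Ka8, Kc7, Nhg8, Nf7, Nf5, Nhg4, Nfg8, Ne8, Nh7, Nd7, Nh5, Nd5, Nfg4, Ne4, Nh3, Nf3, Ne2, Bc3, Bb2, e4, d3.
Count: 22.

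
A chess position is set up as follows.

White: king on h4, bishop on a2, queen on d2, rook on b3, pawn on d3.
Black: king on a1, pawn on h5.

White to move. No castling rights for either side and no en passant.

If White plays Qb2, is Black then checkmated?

After Qb2: black king on a1; in check: yes, from the white queen on b2.
King squares — b1: attacked by Ba2; a2: attacked by Qb2; b2: attacked by Rb3.
Black has no legal moves → checkmate.

yes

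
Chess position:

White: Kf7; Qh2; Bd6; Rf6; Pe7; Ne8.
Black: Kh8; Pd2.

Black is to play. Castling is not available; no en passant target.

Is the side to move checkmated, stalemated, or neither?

checkmate

Black to move; black king on h8.
In check: yes, from the white queen on h2.
King squares — g7: attacked by Kf7; h7: attacked by Qh2; g8: attacked by Kf7.
Legal moves for Black: none.
In check with no legal moves → checkmate.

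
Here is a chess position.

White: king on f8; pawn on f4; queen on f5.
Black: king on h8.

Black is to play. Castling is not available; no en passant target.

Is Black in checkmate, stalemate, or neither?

Black to move; black king on h8.
In check: no.
King squares — g7: attacked by Kf8; h7: attacked by Qf5; g8: attacked by Kf8.
Legal moves for Black: none.
Not in check and no legal moves → stalemate.

stalemate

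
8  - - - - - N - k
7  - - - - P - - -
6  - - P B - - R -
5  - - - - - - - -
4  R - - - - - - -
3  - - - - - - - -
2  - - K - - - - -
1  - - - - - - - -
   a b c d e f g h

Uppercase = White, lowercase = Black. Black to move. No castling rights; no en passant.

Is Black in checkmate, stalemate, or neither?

stalemate

Black to move; black king on h8.
In check: no.
King squares — g7: attacked by Rg6; h7: attacked by Nf8; g8: attacked by Rg6.
Legal moves for Black: none.
Not in check and no legal moves → stalemate.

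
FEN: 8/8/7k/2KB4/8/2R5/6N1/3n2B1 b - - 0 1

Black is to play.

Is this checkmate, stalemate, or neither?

Black to move; black king on h6.
In check: no.
Legal moves for Black: Kh7, Kg7, Kg6, Kh5, Kg5, Ne3, Nxc3, Nf2, Nb2.
Black has 9 legal moves and is not in check → neither.

neither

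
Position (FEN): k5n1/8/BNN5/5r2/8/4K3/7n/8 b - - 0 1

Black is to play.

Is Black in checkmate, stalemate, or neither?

Black to move; black king on a8.
In check: yes, from the white knight on b6.
King squares — a7: attacked by Nc6; b7: attacked by Ba6; b8: attacked by Nc6.
Legal moves for Black: none.
In check with no legal moves → checkmate.

checkmate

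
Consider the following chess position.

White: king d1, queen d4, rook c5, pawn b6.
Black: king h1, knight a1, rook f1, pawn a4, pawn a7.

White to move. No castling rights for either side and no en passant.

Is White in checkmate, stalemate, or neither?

neither

White to move; white king on d1.
In check: yes, from the black rook on f1.
Legal moves for White: Ke2, Kd2.
White is in check but has 2 legal moves → neither.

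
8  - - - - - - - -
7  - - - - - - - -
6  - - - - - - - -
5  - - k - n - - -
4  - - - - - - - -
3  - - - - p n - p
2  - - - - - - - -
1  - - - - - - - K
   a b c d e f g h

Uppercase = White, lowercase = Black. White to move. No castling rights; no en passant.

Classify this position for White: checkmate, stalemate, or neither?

stalemate

White to move; white king on h1.
In check: no.
King squares — g1: attacked by Nf3; g2: attacked by Ph3; h2: attacked by Nf3.
Legal moves for White: none.
Not in check and no legal moves → stalemate.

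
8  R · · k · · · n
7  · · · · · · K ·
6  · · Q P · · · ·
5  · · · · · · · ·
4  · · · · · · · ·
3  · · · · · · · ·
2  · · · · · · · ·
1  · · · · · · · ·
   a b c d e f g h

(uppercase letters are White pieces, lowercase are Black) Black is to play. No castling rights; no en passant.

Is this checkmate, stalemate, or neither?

checkmate

Black to move; black king on d8.
In check: yes, from the white rook on a8.
King squares — c7: attacked by Qc6; d7: attacked by Qc6; e7: attacked by Pd6; c8: attacked by Qc6; e8: attacked by Qc6.
Legal moves for Black: none.
In check with no legal moves → checkmate.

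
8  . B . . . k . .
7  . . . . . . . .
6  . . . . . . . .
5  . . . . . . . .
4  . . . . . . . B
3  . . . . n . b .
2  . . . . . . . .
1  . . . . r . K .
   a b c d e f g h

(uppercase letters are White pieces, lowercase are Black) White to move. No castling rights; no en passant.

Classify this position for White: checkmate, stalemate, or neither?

checkmate

White to move; white king on g1.
In check: yes, from the black rook on e1.
King squares — f1: attacked by Re1; h1: attacked by Re1; f2: attacked by Bg3; g2: attacked by Ne3; h2: attacked by Bg3.
Legal moves for White: none.
In check with no legal moves → checkmate.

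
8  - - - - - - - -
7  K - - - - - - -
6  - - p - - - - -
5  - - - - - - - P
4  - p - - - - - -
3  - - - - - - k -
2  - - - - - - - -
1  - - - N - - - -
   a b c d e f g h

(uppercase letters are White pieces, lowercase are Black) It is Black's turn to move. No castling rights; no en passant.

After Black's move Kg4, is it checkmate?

After Kg4: white king on a7; in check: no.
White is not in check, so this cannot be checkmate.

no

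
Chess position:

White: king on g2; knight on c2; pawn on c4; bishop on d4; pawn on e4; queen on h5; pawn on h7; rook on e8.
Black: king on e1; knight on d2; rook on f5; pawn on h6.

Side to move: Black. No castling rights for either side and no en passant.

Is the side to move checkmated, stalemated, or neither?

checkmate

Black to move; black king on e1.
In check: yes, from the white knight on c2.
King squares — d1: attacked by Qh5; f1: attacked by Kg2; d2: own knight; e2: attacked by Qh5; f2: attacked by Kg2.
Legal moves for Black: none.
In check with no legal moves → checkmate.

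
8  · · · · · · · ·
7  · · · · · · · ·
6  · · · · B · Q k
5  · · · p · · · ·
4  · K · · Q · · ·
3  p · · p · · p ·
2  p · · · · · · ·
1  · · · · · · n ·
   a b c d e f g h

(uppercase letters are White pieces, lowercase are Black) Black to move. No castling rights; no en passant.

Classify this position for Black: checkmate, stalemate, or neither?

Black to move; black king on h6.
In check: yes, from the white queen on g6.
King squares — g5: attacked by Qg6; h5: attacked by Qg6; g6: attacked by Qe4; g7: attacked by Qg6; h7: attacked by Qg6.
Legal moves for Black: none.
In check with no legal moves → checkmate.

checkmate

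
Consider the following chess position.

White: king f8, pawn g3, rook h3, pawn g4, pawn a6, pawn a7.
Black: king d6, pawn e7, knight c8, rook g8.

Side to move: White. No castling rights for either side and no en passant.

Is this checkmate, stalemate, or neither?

neither

White to move; white king on f8.
In check: yes, from the black rook on g8.
Legal moves for White: Kxg8, Kf7.
White is in check but has 2 legal moves → neither.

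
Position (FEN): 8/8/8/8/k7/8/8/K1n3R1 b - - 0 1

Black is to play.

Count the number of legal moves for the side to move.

9

Black to move; king on a4.
In check: no.
Legal moves: Kb5, Ka5, Kb4, Kb3, Ka3, Nd3, Nb3+, Ne2, Na2.
Count: 9.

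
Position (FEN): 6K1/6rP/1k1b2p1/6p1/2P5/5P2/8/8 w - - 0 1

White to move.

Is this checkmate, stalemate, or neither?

White to move; white king on g8.
In check: yes, from the black rook on g7.
King squares — f7: attacked by Rg7; g7: available; h7: own pawn; f8: attacked by Bd6; h8: available.
Legal moves for White: Kh8, Kxg7.
White is in check but has 2 legal moves → neither.

neither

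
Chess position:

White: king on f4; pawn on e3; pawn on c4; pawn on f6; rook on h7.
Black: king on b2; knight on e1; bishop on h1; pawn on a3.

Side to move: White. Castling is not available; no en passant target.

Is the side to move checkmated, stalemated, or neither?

neither

White to move; white king on f4.
In check: no.
Legal moves for White include: Rh8, Rg7, Rf7, Re7, Rd7, Rc7, Rb7+, Ra7, Rh6, Rh5, Rh4, Rh3, Rh2+, Rxh1, Kg5, Kf5, Ke5, Kg4, ... (list truncated; more exist).
White has legal moves and is not in check → neither.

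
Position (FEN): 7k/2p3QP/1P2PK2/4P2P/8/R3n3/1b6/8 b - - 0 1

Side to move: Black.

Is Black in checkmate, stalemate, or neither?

checkmate

Black to move; black king on h8.
In check: yes, from the white queen on g7.
King squares — g7: attacked by Kf6; h7: attacked by Qg7; g8: attacked by Qg7.
Legal moves for Black: none.
In check with no legal moves → checkmate.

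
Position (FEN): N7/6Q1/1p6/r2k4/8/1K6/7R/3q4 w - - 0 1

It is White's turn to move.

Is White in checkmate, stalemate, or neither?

White to move; white king on b3.
In check: yes, from the black queen on d1.
Legal moves for White: Kb4, Kc3, Kb2, Rc2.
White is in check but has 4 legal moves → neither.

neither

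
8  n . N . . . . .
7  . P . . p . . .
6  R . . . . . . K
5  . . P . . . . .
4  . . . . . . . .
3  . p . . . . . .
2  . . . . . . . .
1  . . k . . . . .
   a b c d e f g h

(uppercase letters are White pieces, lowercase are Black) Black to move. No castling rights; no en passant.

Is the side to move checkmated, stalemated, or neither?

Black to move; black king on c1.
In check: no.
Legal moves for Black: Nc7, Nb6, Kd2, Kc2, Kb2, Kd1, Kb1, e6, b2, e5.
Black has 10 legal moves and is not in check → neither.

neither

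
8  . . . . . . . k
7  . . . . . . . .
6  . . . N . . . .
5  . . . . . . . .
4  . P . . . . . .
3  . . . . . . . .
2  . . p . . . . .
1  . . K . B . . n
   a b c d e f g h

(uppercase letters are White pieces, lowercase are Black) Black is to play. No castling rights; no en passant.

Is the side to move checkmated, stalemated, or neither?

Black to move; black king on h8.
In check: no.
Legal moves for Black: Kg8, Kh7, Kg7, Ng3, Nf2.
Black has 5 legal moves and is not in check → neither.

neither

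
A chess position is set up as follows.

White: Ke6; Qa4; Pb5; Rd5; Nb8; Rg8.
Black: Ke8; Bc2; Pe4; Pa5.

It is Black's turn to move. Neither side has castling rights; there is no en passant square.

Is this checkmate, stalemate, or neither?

checkmate

Black to move; black king on e8.
In check: yes, from the white rook on g8.
King squares — d7: attacked by Rd5; e7: attacked by Ke6; f7: attacked by Ke6; d8: attacked by Rd5; f8: attacked by Rg8.
Legal moves for Black: none.
In check with no legal moves → checkmate.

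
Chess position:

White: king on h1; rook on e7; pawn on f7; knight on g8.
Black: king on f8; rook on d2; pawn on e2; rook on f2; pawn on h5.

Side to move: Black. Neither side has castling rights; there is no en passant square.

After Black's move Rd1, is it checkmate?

yes

After Rd1: white king on h1; in check: yes, from the black rook on d1.
King squares — g1: attacked by Rd1; g2: attacked by Rf2; h2: attacked by Rf2.
White has no legal moves → checkmate.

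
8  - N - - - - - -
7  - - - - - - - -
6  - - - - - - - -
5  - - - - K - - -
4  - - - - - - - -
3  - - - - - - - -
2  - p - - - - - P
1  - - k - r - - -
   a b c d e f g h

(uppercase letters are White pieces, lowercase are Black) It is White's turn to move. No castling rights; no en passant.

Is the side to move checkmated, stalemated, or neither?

White to move; white king on e5.
In check: yes, from the black rook on e1.
King squares — d4: available; e4: attacked by Re1; f4: available; d5: available; f5: available; d6: available; e6: attacked by Re1; f6: available.
Legal moves for White: Kf6, Kd6, Kf5, Kd5, Kf4, Kd4.
White is in check but has 6 legal moves → neither.

neither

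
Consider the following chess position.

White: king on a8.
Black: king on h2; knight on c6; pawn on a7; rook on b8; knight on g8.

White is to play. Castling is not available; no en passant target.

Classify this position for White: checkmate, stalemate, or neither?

White to move; white king on a8.
In check: yes, from the black rook on b8.
King squares — a7: attacked by Nc6; b7: attacked by Rb8; b8: attacked by Nc6.
Legal moves for White: none.
In check with no legal moves → checkmate.

checkmate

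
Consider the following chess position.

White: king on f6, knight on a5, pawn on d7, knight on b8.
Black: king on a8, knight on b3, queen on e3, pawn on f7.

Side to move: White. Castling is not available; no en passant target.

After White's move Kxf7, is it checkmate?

no

After Kxf7: black king on a8; in check: no.
Black is not in check, so this cannot be checkmate.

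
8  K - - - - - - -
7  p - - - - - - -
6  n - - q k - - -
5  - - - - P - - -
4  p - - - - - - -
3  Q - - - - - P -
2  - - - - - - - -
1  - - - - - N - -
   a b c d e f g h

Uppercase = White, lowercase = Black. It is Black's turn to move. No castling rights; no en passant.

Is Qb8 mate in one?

yes

After Qb8: white king on a8; in check: yes, from the black queen on b8.
King squares — a7: attacked by Qb8; b7: attacked by Qb8; b8: attacked by Na6.
White has no legal moves → checkmate.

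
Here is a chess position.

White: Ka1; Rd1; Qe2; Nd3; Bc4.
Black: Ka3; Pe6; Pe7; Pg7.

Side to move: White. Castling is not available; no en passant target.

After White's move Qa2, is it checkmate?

yes

After Qa2: black king on a3; in check: yes, from the white queen on a2.
King squares — a2: attacked by Ka1; b2: attacked by Ka1; b3: attacked by Qa2; a4: attacked by Qa2; b4: attacked by Nd3.
Black has no legal moves → checkmate.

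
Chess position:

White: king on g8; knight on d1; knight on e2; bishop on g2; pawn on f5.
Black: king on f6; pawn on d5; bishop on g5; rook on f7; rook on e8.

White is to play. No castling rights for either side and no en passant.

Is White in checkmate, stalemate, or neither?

checkmate

White to move; white king on g8.
In check: yes, from the black rook on e8.
King squares — f7: attacked by Kf6; g7: attacked by Kf6; h7: attacked by Rf7; f8: attacked by Rf7; h8: attacked by Re8.
Legal moves for White: none.
In check with no legal moves → checkmate.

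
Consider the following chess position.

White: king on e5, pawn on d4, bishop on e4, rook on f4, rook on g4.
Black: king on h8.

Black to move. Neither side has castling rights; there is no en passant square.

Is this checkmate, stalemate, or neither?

Black to move; black king on h8.
In check: no.
King squares — g7: attacked by Rg4; h7: attacked by Be4; g8: attacked by Rg4.
Legal moves for Black: none.
Not in check and no legal moves → stalemate.

stalemate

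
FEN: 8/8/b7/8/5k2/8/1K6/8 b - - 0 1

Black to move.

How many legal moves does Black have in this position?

Black to move; king on f4.
In check: no.
Legal moves: Bc8, Bb7, Bb5, Bc4, Bd3, Be2, Bf1, Kg5, Kf5, Ke5, Kg4, Ke4, Kg3, Kf3, Ke3.
Count: 15.

15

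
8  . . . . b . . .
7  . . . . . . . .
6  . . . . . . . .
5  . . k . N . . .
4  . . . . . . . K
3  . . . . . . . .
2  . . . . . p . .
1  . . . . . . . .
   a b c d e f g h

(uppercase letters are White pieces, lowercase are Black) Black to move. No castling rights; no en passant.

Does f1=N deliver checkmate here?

After f1=N: white king on h4; in check: no.
White is not in check, so this cannot be checkmate.

no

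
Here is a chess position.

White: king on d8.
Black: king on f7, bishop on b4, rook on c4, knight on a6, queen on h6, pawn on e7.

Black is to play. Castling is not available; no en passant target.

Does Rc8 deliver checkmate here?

After Rc8: white king on d8; in check: yes, from the black rook on c8.
White has 2 legal replies: Kxc8, Kd7.
In check but a legal move exists → not checkmate.

no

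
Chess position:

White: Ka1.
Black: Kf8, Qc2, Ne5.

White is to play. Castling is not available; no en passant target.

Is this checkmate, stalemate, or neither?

White to move; white king on a1.
In check: no.
King squares — b1: attacked by Qc2; a2: attacked by Qc2; b2: attacked by Qc2.
Legal moves for White: none.
Not in check and no legal moves → stalemate.

stalemate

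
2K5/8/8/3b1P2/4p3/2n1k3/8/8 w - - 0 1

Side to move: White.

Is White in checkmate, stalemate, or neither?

White to move; white king on c8.
In check: no.
Legal moves for White: Kd8, Kb8, Kd7, Kc7, f6.
White has 5 legal moves and is not in check → neither.

neither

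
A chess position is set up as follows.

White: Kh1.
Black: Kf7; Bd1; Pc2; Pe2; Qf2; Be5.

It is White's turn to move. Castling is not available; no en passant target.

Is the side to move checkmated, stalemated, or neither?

stalemate

White to move; white king on h1.
In check: no.
King squares — g1: attacked by Qf2; g2: attacked by Qf2; h2: attacked by Qf2.
Legal moves for White: none.
Not in check and no legal moves → stalemate.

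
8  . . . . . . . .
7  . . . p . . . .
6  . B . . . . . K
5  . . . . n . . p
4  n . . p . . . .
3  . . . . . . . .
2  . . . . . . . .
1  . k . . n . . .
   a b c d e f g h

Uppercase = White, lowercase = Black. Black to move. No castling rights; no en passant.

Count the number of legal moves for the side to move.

Black to move; king on b1.
In check: no.
Legal moves: Nf7+, Ng6, Nc6, Ng4+, Nc4, N5f3, N5d3, Nxb6, Nc5, Nc3, Nb2, N1f3, N1d3, Ng2, Nc2, Kc2, Kb2, Ka2, Kc1, Ka1, d6, h4, d3, d5.
Count: 24.

24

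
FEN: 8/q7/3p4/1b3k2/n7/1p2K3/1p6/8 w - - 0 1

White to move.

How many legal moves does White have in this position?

White to move; king on e3.
In check: yes, from the black queen on a7.
Legal moves: Kf3, Kd2.
Count: 2.

2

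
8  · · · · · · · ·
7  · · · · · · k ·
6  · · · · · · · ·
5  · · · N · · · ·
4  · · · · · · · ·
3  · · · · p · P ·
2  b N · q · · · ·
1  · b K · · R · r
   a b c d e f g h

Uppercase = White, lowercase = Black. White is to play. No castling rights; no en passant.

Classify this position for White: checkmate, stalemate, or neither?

checkmate

White to move; white king on c1.
In check: yes, from the black queen on d2.
King squares — b1: attacked by Ba2; d1: attacked by Qd2; b2: own knight; c2: attacked by Bb1; d2: attacked by Pe3.
Legal moves for White: none.
In check with no legal moves → checkmate.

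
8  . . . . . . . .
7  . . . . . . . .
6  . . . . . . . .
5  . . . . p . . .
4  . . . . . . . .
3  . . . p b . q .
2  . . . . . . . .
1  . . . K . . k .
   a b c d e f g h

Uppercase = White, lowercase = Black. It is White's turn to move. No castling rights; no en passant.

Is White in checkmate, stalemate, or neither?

White to move; white king on d1.
In check: no.
King squares — c1: attacked by Be3; e1: attacked by Qg3; c2: attacked by Pd3; d2: attacked by Be3; e2: attacked by Pd3.
Legal moves for White: none.
Not in check and no legal moves → stalemate.

stalemate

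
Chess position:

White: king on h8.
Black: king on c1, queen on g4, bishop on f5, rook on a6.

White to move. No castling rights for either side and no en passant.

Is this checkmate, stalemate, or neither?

White to move; white king on h8.
In check: no.
King squares — g7: attacked by Qg4; h7: attacked by Bf5; g8: attacked by Qg4.
Legal moves for White: none.
Not in check and no legal moves → stalemate.

stalemate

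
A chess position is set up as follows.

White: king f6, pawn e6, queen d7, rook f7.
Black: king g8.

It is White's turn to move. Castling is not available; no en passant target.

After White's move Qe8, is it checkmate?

yes

After Qe8: black king on g8; in check: yes, from the white queen on e8.
King squares — f7: attacked by Pe6; g7: attacked by Kf6; h7: attacked by Rf7; f8: attacked by Rf7; h8: attacked by Qe8.
Black has no legal moves → checkmate.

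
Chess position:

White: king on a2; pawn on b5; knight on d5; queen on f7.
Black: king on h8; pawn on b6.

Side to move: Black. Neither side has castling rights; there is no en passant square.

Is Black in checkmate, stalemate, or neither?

Black to move; black king on h8.
In check: no.
King squares — g7: attacked by Qf7; h7: attacked by Qf7; g8: attacked by Qf7.
Legal moves for Black: none.
Not in check and no legal moves → stalemate.

stalemate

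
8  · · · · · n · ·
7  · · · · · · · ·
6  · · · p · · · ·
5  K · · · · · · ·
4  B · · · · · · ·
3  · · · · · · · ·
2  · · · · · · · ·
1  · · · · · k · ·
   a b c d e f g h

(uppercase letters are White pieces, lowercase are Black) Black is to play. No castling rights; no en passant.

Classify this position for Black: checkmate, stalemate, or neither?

neither

Black to move; black king on f1.
In check: no.
Legal moves for Black: Nh7, Nd7, Ng6, Ne6, Kg2, Kf2, Ke2, Kg1, Ke1, d5.
Black has 10 legal moves and is not in check → neither.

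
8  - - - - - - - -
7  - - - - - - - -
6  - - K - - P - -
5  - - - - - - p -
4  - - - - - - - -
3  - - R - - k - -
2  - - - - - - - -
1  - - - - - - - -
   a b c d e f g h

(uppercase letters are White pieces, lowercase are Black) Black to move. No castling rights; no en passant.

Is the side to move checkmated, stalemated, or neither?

Black to move; black king on f3.
In check: yes, from the white rook on c3.
Legal moves for Black: Kg4, Kf4, Ke4, Kg2, Kf2, Ke2.
Black is in check but has 6 legal moves → neither.

neither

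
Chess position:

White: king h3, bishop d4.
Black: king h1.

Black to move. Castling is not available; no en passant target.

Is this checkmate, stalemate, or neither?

Black to move; black king on h1.
In check: no.
King squares — g1: attacked by Bd4; g2: attacked by Kh3; h2: attacked by Kh3.
Legal moves for Black: none.
Not in check and no legal moves → stalemate.

stalemate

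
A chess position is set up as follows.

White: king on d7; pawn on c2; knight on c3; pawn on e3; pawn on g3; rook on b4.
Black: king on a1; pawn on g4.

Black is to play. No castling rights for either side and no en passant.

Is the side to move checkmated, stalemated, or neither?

stalemate

Black to move; black king on a1.
In check: no.
King squares — b1: attacked by Nc3; a2: attacked by Nc3; b2: attacked by Rb4.
Legal moves for Black: none.
Not in check and no legal moves → stalemate.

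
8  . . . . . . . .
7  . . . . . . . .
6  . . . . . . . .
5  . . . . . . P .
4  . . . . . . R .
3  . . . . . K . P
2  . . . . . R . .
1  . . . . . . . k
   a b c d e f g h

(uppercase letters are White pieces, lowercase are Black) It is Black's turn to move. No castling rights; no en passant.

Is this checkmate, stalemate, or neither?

Black to move; black king on h1.
In check: no.
King squares — g1: attacked by Rg4; g2: attacked by Rf2; h2: attacked by Rf2.
Legal moves for Black: none.
Not in check and no legal moves → stalemate.

stalemate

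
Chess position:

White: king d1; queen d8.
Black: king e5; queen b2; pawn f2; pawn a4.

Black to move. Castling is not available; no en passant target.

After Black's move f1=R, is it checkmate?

yes

After f1=R: white king on d1; in check: yes, from the black rook on f1.
King squares — c1: attacked by Rf1; e1: attacked by Rf1; c2: attacked by Qb2; d2: attacked by Qb2; e2: attacked by Qb2.
White has no legal moves → checkmate.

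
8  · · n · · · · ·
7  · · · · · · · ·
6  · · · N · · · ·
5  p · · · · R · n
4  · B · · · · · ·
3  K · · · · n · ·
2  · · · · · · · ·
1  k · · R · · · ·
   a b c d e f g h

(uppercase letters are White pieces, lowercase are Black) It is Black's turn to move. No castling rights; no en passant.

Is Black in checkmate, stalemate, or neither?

checkmate

Black to move; black king on a1.
In check: yes, from the white rook on d1.
King squares — b1: attacked by Rd1; a2: attacked by Ka3; b2: attacked by Ka3.
Legal moves for Black: none.
In check with no legal moves → checkmate.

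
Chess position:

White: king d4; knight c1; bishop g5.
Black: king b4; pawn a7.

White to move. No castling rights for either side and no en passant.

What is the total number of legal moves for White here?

White to move; king on d4.
In check: no.
Legal moves: Bd8, Be7+, Bh6, Bf6, Bh4, Bf4, Be3, Bd2+, Ke5, Kd5, Ke4, Ke3, Kd3, Nd3+, Nb3, Ne2, Na2+.
Count: 17.

17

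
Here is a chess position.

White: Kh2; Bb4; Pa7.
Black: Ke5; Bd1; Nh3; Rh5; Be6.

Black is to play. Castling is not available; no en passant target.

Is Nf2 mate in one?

no

After Nf2: white king on h2; in check: yes, from the black rook on h5.
White has 3 legal replies: Kg3, Kg2, Kg1.
In check but a legal move exists → not checkmate.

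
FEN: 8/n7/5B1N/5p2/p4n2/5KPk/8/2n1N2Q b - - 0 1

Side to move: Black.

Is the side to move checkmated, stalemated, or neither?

checkmate

Black to move; black king on h3.
In check: yes, from the white queen on h1.
King squares — g2: attacked by Ne1; h2: attacked by Qh1; g3: attacked by Kf3; g4: attacked by Kf3; h4: attacked by Qh1.
Legal moves for Black: none.
In check with no legal moves → checkmate.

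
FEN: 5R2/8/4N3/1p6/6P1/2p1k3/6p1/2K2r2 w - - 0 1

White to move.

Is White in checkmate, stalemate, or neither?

White to move; white king on c1.
In check: yes, from the black rook on f1.
King squares — b1: attacked by Rf1; d1: attacked by Rf1; b2: attacked by Pc3; c2: available; d2: attacked by Pc3.
Legal moves for White: Kc2, Rxf1.
White is in check but has 2 legal moves → neither.

neither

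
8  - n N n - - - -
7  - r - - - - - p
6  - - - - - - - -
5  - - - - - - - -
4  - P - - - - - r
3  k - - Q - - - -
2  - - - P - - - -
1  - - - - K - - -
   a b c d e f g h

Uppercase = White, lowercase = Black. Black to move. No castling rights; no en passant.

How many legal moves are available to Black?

Black to move; king on a3.
In check: yes, from the white queen on d3.
Legal moves: Kxb4, Ka4, Kb2, Ka2.
Count: 4.

4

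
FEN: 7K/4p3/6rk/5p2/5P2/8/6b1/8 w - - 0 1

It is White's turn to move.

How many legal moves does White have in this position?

White to move; king on h8.
In check: no.
Legal moves: none.
Count: 0.

0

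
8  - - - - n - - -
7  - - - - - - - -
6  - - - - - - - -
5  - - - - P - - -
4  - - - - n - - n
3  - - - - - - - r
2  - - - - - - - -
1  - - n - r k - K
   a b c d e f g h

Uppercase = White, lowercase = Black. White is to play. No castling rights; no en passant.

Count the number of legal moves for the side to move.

White to move; king on h1.
In check: yes, from the black rook on h3.
Legal moves: none.
Count: 0.

0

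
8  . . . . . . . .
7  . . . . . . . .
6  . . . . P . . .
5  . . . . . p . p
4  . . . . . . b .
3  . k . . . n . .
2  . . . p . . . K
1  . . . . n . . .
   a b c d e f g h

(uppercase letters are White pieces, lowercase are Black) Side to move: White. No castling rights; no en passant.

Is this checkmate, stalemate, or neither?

neither

White to move; white king on h2.
In check: yes, from the black knight on f3.
King squares — g1: attacked by Nf3; h1: available; g2: attacked by Ne1; g3: available; h3: attacked by Bg4.
Legal moves for White: Kg3, Kh1.
White is in check but has 2 legal moves → neither.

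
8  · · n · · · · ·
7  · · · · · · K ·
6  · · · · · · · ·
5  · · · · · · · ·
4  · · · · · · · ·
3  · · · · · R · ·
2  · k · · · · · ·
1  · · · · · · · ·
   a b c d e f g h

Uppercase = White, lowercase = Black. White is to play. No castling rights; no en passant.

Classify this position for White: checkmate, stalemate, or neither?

White to move; white king on g7.
In check: no.
Legal moves for White include: Kh8, Kg8, Kf8, Kh7, Kf7, Kh6, Kg6, Kf6, Rf8, Rf7, Rf6, Rf5, Rf4, Rh3, Rg3, Re3, Rd3, Rc3, ... (list truncated; more exist).
White has legal moves and is not in check → neither.

neither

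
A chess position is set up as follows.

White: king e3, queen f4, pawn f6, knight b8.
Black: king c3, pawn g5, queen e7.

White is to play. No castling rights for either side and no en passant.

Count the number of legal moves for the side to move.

5

White to move; king on e3.
In check: yes, from the black queen on e7.
Legal moves: Kf3, Kf2, Qe5+, Qe4, fxe7.
Count: 5.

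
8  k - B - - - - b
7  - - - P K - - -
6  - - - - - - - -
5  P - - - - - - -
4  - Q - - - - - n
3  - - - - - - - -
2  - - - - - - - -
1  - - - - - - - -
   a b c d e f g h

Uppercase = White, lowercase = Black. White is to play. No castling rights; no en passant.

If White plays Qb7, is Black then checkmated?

yes

After Qb7: black king on a8; in check: yes, from the white queen on b7.
King squares — a7: attacked by Qb7; b7: attacked by Bc8; b8: attacked by Qb7.
Black has no legal moves → checkmate.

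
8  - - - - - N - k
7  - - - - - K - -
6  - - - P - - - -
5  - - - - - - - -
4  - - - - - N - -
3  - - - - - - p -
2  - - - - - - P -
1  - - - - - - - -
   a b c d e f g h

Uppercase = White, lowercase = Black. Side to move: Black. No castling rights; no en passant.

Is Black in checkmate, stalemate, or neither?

stalemate

Black to move; black king on h8.
In check: no.
King squares — g7: attacked by Kf7; h7: attacked by Nf8; g8: attacked by Kf7.
Legal moves for Black: none.
Not in check and no legal moves → stalemate.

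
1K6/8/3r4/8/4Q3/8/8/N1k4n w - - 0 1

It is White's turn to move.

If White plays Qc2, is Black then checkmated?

After Qc2: black king on c1; in check: yes, from the white queen on c2.
King squares — b1: attacked by Qc2; d1: attacked by Qc2; b2: attacked by Qc2; c2: attacked by Na1; d2: attacked by Qc2.
Black has no legal moves → checkmate.

yes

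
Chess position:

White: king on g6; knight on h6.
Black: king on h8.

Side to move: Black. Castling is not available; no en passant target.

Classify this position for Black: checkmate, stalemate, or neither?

stalemate

Black to move; black king on h8.
In check: no.
King squares — g7: attacked by Kg6; h7: attacked by Kg6; g8: attacked by Nh6.
Legal moves for Black: none.
Not in check and no legal moves → stalemate.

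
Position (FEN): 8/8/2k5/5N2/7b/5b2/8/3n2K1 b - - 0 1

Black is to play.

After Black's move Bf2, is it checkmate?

no

After Bf2: white king on g1; in check: yes, from the black bishop on f2.
White has 2 legal replies: Kh2, Kf1.
In check but a legal move exists → not checkmate.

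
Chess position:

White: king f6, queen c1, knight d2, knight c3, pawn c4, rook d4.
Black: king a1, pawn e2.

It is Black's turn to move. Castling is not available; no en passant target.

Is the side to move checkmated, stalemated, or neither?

checkmate

Black to move; black king on a1.
In check: yes, from the white queen on c1.
King squares — b1: attacked by Qc1; a2: attacked by Nc3; b2: attacked by Qc1.
Legal moves for Black: none.
In check with no legal moves → checkmate.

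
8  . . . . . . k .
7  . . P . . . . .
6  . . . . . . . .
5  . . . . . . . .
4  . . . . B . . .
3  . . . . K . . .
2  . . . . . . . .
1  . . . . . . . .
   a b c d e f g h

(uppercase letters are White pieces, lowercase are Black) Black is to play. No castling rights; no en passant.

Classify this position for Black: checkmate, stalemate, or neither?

Black to move; black king on g8.
In check: no.
Legal moves for Black: Kh8, Kf8, Kg7, Kf7.
Black has 4 legal moves and is not in check → neither.

neither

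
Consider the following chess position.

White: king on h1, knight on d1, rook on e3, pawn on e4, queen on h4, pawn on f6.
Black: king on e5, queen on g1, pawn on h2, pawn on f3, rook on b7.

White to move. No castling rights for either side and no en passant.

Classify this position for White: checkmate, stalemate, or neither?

checkmate

White to move; white king on h1.
In check: yes, from the black queen on g1.
King squares — g1: attacked by Ph2; g2: attacked by Qg1; h2: attacked by Qg1.
Legal moves for White: none.
In check with no legal moves → checkmate.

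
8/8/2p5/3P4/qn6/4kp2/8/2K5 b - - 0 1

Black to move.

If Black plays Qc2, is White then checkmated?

yes

After Qc2: white king on c1; in check: yes, from the black queen on c2.
King squares — b1: attacked by Qc2; d1: attacked by Qc2; b2: attacked by Qc2; c2: attacked by Nb4; d2: attacked by Qc2.
White has no legal moves → checkmate.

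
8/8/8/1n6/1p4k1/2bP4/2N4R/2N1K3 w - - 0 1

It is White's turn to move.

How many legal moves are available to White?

5

White to move; king on e1.
In check: yes, from the black bishop on c3.
Legal moves: Kf2, Ke2, Kf1, Kd1, Rd2.
Count: 5.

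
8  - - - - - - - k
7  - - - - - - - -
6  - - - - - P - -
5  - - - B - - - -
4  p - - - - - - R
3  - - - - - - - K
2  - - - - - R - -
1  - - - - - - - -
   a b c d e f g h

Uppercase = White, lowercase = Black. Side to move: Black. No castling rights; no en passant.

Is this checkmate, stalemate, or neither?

checkmate

Black to move; black king on h8.
In check: yes, from the white rook on h4.
King squares — g7: attacked by Pf6; h7: attacked by Rh4; g8: attacked by Bd5.
Legal moves for Black: none.
In check with no legal moves → checkmate.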